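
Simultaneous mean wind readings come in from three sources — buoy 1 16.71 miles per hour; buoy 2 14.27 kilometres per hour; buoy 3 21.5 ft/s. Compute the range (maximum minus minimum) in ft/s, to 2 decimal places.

buoy 1: 16.71 mph = 24.5080 ft/s.
buoy 2: 14.27 km/h = 13.0049 ft/s.
Spread: 24.5080 − 13.0049 = 11.50 ft/s.

11.50 ft/s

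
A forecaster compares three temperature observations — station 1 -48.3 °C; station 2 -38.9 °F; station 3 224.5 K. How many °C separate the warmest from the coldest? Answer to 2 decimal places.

9.26 °C

station 2: -38.9 °F = -39.389 °C.
station 3: 224.5 K = -48.650 °C.
Spread: (-39.389) − (-48.650) = 9.261 °C.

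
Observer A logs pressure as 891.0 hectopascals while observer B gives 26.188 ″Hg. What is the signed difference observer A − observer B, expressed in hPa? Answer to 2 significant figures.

4.2 hPa

observer B: 26.188 inHg = 886.828 hPa.
Difference: 891.000 − 886.828 = 4.2 hPa.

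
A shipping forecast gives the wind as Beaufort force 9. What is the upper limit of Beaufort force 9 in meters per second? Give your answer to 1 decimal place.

Beaufort 9 (strong gale) spans 20.8–24.4 m/s.

24.4 m/s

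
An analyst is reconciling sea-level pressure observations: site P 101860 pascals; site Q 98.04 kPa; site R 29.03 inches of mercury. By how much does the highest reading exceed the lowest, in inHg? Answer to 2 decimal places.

site P: 101860 Pa = 30.0792 inHg.
site Q: 98.04 kPa = 28.9512 inHg.
Spread: 30.0792 − 28.9512 = 1.13 inHg.

1.13 inHg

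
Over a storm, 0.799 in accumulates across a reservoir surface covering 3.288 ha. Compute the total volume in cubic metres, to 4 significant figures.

667.3 cubic metres

Depth: 0.799 in × 25.4 = 20.2946 mm.
Area: 3.288 ha = 32880 m².
1 mm over 1 m² is 1 L, so volume = 20.2946 × 32880 = 667286.45 L = 667.3 m³.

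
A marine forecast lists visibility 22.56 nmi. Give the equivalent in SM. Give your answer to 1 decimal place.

1 nmi = 1.15078 SM, so 22.56 × 1.15078 = 26.0 SM.

26.0 SM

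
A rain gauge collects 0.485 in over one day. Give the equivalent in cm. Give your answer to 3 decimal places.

1 in = 2.54 cm, so 0.485 × 2.54 = 1.232 cm.

1.232 cm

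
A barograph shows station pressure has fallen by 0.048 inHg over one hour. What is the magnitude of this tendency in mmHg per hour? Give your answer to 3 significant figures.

1.22 mmHg per hour

0.048 inHg / 1 h × 25.4 mmHg/inHg = 1.22 mmHg/h.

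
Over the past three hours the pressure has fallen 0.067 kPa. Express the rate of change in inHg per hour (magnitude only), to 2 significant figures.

0.0066 inHg per hour

0.067 kPa / 3 h × 0.2953 inHg/kPa = 0.0066 inHg/h.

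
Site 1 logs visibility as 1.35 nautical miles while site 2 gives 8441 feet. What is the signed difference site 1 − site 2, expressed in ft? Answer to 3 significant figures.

site 1: 1.35 nmi = 8202.76 ft.
Difference: 8202.76 − 8441.00 = -238 ft.

-238 ft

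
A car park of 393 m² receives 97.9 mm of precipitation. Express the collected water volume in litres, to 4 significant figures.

1 mm over 1 m² is 1 L, so volume = 97.9 × 393 = 38474.7 L ≈ 38470 L.

38470 litres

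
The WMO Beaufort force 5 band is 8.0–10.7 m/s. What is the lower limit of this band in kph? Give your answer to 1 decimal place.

28.8 km/h

8.0–10.7 m/s × 3.6 = 28.8–38.5 km/h.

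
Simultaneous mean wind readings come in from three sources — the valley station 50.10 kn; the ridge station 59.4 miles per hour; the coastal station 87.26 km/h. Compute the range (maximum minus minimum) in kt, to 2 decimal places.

the ridge station: 59.4 mph = 51.6172 kt.
the coastal station: 87.26 km/h = 47.1166 kt.
Spread: 51.6172 − 47.1166 = 4.50 kt.

4.50 kt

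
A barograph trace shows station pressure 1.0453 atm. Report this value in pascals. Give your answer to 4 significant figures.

105900 Pa

1 atm = 101325 Pa, so 1.0453 × 101325 = 105900 Pa.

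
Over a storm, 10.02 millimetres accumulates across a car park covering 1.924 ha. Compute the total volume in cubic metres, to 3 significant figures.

193 cubic metres

Area: 1.924 ha = 19240 m².
1 mm over 1 m² is 1 L, so volume = 10.02 × 19240 = 192784.8 L = 193 m³.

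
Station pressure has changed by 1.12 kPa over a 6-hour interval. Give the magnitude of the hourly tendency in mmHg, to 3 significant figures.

1.12 kPa / 6 h × 7.50062 mmHg/kPa = 1.40 mmHg/h.

1.40 mmHg per hour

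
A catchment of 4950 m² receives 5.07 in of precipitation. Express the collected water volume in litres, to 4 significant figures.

637500 litres

Depth: 5.07 in × 25.4 = 128.778 mm.
1 mm over 1 m² is 1 L, so volume = 128.778 × 4950 = 637451.1 L ≈ 637500 L.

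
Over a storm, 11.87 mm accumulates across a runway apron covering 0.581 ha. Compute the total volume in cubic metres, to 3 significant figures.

Area: 0.581 ha = 5810 m².
1 mm over 1 m² is 1 L, so volume = 11.87 × 5810 = 68964.7 L = 69.0 m³.

69.0 cubic metres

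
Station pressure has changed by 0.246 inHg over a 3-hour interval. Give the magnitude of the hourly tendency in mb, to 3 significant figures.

2.78 mb per hour

0.246 inHg / 3 h × 33.8639 mb/inHg = 2.78 mb/h.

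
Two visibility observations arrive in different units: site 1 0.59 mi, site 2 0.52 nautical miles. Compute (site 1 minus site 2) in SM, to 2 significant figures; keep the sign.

site 2: 0.52 nmi = 0.598405 SM.
Difference: 0.590000 − 0.598405 = -0.0084 SM.

-0.0084 SM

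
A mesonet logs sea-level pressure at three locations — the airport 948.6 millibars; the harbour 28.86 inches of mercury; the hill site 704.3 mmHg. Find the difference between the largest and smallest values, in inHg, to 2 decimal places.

1.13 inHg

the airport: 948.6 mb = 28.0121 inHg.
the hill site: 704.3 mmHg = 27.7283 inHg.
Spread: 28.8600 − 27.7283 = 1.13 inHg.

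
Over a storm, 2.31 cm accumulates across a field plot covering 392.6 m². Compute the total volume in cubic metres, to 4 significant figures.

Depth: 2.31 cm × 10 = 23.1 mm.
1 mm over 1 m² is 1 L, so volume = 23.1 × 392.6 = 9069.06 L = 9.069 m³.

9.069 cubic metres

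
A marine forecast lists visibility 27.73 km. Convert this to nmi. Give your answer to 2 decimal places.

1 km = 0.539957 nmi, so 27.73 × 0.539957 = 14.97 nmi.

14.97 nmi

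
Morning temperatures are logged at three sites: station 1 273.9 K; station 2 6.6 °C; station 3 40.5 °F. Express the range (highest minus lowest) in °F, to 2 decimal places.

10.53 °F

station 1: 273.9 K = 0.750 °C.
station 3: 40.5 °F = 4.722 °C.
Spread: 6.600 − 0.750 = 5.850 °C = 10.53 °F.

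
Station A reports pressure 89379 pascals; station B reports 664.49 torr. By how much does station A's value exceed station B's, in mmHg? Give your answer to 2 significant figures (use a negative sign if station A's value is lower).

5.9 mmHg

station A: 89379 Pa = 670.398 mmHg.
Difference: 670.398 − 664.490 = 5.9 mmHg.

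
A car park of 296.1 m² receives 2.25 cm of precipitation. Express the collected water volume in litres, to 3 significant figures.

Depth: 2.25 cm × 10 = 22.5 mm.
1 mm over 1 m² is 1 L, so volume = 22.5 × 296.1 = 6662.25 L ≈ 6660 L.

6660 litres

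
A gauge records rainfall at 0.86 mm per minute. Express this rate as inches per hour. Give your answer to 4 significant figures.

2.031 in/hour

0.86 mm/minute × 0.0393701 in/mm × 60 minute/hour = 2.031 in/hour.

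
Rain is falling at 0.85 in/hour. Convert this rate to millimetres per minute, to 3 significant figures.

0.85 in/hour × 25.4 mm/in × 0.0166667 hour/minute = 0.360 mm/minute.

0.360 mm/minute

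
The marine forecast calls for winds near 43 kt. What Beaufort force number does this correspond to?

43 kt lies in the Beaufort 9 band (strong gale, 41–47 kt).

Beaufort force 9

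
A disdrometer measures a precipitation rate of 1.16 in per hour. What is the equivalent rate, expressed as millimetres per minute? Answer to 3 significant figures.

1.16 in/hour × 25.4 mm/in × 0.0166667 hour/minute = 0.491 mm/minute.

0.491 mm/minute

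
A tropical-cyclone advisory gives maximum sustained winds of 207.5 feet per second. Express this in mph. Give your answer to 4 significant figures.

141.5 mph

1 ft/s = 0.681818 mph, so 207.5 × 0.681818 = 141.5 mph.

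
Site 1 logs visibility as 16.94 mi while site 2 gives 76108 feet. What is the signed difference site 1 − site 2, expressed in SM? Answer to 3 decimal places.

site 2: 76108 ft = 14.41439 SM.
Difference: 16.94000 − 14.41439 = 2.526 SM.

2.526 SM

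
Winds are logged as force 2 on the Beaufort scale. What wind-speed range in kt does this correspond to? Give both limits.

Beaufort 2 (light breeze) spans 4–6 knots.

4 to 6 kt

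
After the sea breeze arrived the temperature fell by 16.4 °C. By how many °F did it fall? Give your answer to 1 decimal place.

29.5 °F

For a temperature change the 32° offset cancels: Δ°F = 16.4 × 1.8 = 29.5 °F.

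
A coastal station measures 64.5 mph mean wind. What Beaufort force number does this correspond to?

64.5 mph = 28.8 m/s, which is Beaufort 11 (violent storm, 28.5–32.6 m/s).

Beaufort force 11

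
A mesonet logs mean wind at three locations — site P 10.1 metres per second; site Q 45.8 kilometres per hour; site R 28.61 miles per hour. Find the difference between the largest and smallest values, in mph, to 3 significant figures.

6.02 mph

site P: 10.1 m/s = 22.5931 mph.
site Q: 45.8 km/h = 28.4588 mph.
Spread: 28.6100 − 22.5931 = 6.02 mph.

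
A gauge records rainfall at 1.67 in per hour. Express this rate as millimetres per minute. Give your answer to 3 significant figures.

0.707 mm/minute

1.67 in/hour × 25.4 mm/in × 0.0166667 hour/minute = 0.707 mm/minute.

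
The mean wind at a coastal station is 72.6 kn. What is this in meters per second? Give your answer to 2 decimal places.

37.35 m/s

1 kt = 0.514444 m/s, so 72.6 × 0.514444 = 37.35 m/s.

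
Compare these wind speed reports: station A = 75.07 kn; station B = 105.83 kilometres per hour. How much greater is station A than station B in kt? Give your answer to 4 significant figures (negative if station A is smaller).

station B: 105.83 km/h = 57.1436 kt.
Difference: 75.0700 − 57.1436 = 17.93 kt.

17.93 kt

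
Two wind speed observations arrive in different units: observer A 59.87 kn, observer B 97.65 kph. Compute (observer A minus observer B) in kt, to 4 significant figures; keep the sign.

observer B: 97.65 km/h = 52.72678 kt.
Difference: 59.87000 − 52.72678 = 7.143 kt.

7.143 kt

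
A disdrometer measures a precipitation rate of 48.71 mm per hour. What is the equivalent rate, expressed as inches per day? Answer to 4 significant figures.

46.03 in/day

48.71 mm/hour × 0.0393701 in/mm × 24 hour/day = 46.03 in/day.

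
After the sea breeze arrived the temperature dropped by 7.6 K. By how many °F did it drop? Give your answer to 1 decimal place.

For a temperature change the 32° offset cancels: Δ°F = 7.6 × 1.8 = 13.7 °F.

13.7 °F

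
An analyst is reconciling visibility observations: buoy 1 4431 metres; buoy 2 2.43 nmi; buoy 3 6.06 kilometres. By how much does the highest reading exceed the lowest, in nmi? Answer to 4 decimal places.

buoy 1: 4431 m = 2.392549 nmi.
buoy 3: 6.06 km = 3.272138 nmi.
Spread: 3.272138 − 2.392549 = 0.8796 nmi.

0.8796 nmi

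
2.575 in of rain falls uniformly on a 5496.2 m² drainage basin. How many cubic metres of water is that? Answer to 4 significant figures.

359.5 cubic metres

Depth: 2.575 in × 25.4 = 65.405 mm.
1 mm over 1 m² is 1 L, so volume = 65.405 × 5496.2 = 359478.96 L = 359.5 m³.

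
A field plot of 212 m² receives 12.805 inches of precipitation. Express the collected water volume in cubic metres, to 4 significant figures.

68.95 cubic metres

Depth: 12.805 in × 25.4 = 325.247 mm.
1 mm over 1 m² is 1 L, so volume = 325.247 × 212 = 68952.364 L = 68.95 m³.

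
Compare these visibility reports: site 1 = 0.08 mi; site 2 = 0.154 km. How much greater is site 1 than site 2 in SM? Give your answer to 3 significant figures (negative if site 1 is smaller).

site 2: 0.154 km = 0.095691 SM.
Difference: 0.080000 − 0.095691 = -0.0157 SM.

-0.0157 SM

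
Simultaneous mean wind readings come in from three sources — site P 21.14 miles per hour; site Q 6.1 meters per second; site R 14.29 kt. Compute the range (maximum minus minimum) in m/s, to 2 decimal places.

site P: 21.14 mph = 9.4504 m/s.
site R: 14.29 kt = 7.3514 m/s.
Spread: 9.4504 − 6.1000 = 3.35 m/s.

3.35 m/s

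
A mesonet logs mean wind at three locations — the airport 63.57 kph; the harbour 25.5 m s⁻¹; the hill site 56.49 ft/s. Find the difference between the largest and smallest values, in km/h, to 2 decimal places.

the harbour: 25.5 m/s = 91.8000 km/h.
the hill site: 56.49 ft/s = 61.9853 km/h.
Spread: 91.8000 − 61.9853 = 29.81 km/h.

29.81 km/h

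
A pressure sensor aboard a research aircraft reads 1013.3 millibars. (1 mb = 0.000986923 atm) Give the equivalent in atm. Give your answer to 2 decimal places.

1 mb = 0.000986923 atm, so 1013.3 × 0.000986923 = 1.00 atm.

1.00 atm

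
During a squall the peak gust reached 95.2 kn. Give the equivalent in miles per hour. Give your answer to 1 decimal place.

1 kt = 1.15078 mph, so 95.2 × 1.15078 = 109.6 mph.

109.6 mph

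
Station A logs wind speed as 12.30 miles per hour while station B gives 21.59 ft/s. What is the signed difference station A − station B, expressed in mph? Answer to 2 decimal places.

station B: 21.59 ft/s = 14.7205 mph.
Difference: 12.3000 − 14.7205 = -2.42 mph.

-2.42 mph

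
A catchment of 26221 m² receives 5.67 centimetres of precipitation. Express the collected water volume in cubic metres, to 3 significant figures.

1490 cubic metres

Depth: 5.67 cm × 10 = 56.7 mm.
1 mm over 1 m² is 1 L, so volume = 56.7 × 26221 = 1486730.7 L = 1490 m³.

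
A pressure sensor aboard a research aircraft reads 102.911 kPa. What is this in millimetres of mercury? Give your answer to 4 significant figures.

771.9 mmHg

1 kPa = 7.50062 mmHg, so 102.911 × 7.50062 = 771.9 mmHg.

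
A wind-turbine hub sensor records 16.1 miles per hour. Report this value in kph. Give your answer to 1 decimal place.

25.9 km/h

1 mph = 1.60934 km/h, so 16.1 × 1.60934 = 25.9 km/h.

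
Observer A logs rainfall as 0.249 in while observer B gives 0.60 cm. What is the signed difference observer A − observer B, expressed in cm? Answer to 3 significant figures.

0.0325 cm

observer A: 0.249 in = 0.632460 cm.
Difference: 0.632460 − 0.600000 = 0.0325 cm.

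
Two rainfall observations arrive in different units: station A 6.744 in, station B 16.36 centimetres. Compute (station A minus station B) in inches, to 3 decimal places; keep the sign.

0.303 in

station B: 16.36 cm = 6.44094 in.
Difference: 6.74400 − 6.44094 = 0.303 in.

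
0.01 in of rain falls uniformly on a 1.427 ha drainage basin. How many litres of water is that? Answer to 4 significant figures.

Depth: 0.01 in × 25.4 = 0.254 mm.
Area: 1.427 ha = 14270 m².
1 mm over 1 m² is 1 L, so volume = 0.254 × 14270 = 3624.58 L ≈ 3625 L.

3625 litres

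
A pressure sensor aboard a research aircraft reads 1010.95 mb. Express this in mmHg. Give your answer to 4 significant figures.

1 mb = 0.750062 mmHg, so 1010.95 × 0.750062 = 758.3 mmHg.

758.3 mmHg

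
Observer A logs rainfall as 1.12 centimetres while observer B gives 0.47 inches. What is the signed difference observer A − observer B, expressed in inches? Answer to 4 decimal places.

-0.0291 in

observer A: 1.12 cm = 0.440945 in.
Difference: 0.440945 − 0.470000 = -0.0291 in.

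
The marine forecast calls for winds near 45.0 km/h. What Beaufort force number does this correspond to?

Beaufort force 6

45.0 km/h = 12.5 m/s, which is Beaufort 6 (strong breeze, 10.8–13.8 m/s).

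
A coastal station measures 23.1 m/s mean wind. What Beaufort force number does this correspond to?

23.1 m/s lies in the Beaufort 9 band (strong gale, 20.8–24.4 m/s).

Beaufort force 9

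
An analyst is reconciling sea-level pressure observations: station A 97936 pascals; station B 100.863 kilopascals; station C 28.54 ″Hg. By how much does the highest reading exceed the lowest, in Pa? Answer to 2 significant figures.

4200 Pa

station B: 100.863 kPa = 100863.00 Pa.
station C: 28.54 inHg = 96647.54 Pa.
Spread: 100863.00 − 96647.54 = 4200 Pa.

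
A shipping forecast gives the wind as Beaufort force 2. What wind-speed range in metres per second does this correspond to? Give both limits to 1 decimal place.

1.6 to 3.3 m/s

Beaufort 2 (light breeze) spans 1.6–3.3 m/s.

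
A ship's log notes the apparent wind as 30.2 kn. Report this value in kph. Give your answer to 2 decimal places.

55.93 km/h

1 kt = 1.852 km/h, so 30.2 × 1.852 = 55.93 km/h.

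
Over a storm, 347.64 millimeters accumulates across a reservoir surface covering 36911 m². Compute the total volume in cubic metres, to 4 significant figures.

12830 cubic metres

1 mm over 1 m² is 1 L, so volume = 347.64 × 36911 = 12831740 L = 12830 m³.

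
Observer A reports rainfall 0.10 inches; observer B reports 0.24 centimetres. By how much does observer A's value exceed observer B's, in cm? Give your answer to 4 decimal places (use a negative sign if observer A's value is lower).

0.0140 cm

observer A: 0.10 in = 0.254000 cm.
Difference: 0.254000 − 0.240000 = 0.0140 cm.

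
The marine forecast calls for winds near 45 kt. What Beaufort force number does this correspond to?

45 kt lies in the Beaufort 9 band (strong gale, 41–47 kt).

Beaufort force 9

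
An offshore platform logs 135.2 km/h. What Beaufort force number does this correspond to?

135.2 km/h = 37.6 m/s, which is Beaufort 12 (hurricane force, ≥32.7 m/s).

Beaufort force 12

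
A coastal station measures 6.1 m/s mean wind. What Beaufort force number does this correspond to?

6.1 m/s lies in the Beaufort 4 band (moderate breeze, 5.5–7.9 m/s).

Beaufort force 4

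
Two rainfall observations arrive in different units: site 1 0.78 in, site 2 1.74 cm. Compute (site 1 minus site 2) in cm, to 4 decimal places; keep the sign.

0.2412 cm

site 1: 0.78 in = 1.981200 cm.
Difference: 1.981200 − 1.740000 = 0.2412 cm.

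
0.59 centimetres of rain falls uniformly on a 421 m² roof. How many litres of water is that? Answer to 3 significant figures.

Depth: 0.59 cm × 10 = 5.9 mm.
1 mm over 1 m² is 1 L, so volume = 5.9 × 421 = 2483.9 L ≈ 2480 L.

2480 litres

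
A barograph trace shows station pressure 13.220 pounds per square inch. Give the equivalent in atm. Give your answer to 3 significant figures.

0.900 atm

1 psi = 0.068046 atm, so 13.220 × 0.068046 = 0.900 atm.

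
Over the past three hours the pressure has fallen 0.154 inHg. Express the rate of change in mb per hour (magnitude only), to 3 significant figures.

0.154 inHg / 3 h × 33.8639 mb/inHg = 1.74 mb/h.

1.74 mb per hour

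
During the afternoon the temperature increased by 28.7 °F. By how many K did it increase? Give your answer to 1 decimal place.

A change of 1 °C equals a change of 1.8 °F: ΔK = 28.7 × 0.5556 = 15.9 K.

15.9 K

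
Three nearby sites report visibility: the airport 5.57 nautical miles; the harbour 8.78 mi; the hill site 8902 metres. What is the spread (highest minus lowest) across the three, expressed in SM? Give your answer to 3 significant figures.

the airport: 5.57 nmi = 6.4098 SM.
the hill site: 8902 m = 5.5314 SM.
Spread: 8.7800 − 5.5314 = 3.25 SM.

3.25 SM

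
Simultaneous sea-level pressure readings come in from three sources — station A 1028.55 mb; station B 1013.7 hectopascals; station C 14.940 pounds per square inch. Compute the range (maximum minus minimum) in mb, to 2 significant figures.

station B: 1013.7 hPa = 1013.70 mb.
station C: 14.940 psi = 1030.08 mb.
Spread: 1030.08 − 1013.70 = 16 mb.

16 mb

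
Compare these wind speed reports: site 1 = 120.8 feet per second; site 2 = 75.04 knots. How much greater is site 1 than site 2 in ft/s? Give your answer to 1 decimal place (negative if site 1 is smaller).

-5.9 ft/s

site 2: 75.04 kt = 126.653 ft/s.
Difference: 120.800 − 126.653 = -5.9 ft/s.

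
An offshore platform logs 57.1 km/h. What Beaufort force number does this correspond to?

Beaufort force 7

57.1 km/h = 15.9 m/s, which is Beaufort 7 (near gale, 13.9–17.1 m/s).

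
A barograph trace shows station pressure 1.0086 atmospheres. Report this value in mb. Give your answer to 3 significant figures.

1 atm = 1013.25 mb, so 1.0086 × 1013.25 = 1020 mb.

1020 mb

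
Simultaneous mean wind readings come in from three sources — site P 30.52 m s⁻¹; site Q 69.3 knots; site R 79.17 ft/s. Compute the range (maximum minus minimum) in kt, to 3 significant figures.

site P: 30.52 m/s = 59.326 kt.
site R: 79.17 ft/s = 46.907 kt.
Spread: 69.300 − 46.907 = 22.4 kt.

22.4 kt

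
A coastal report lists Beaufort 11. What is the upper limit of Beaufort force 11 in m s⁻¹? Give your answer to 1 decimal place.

Beaufort 11 (violent storm) spans 28.5–32.6 m/s.

32.6 m/s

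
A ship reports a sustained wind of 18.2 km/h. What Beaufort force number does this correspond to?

Beaufort force 3

18.2 km/h = 5.1 m/s, which is Beaufort 3 (gentle breeze, 3.4–5.4 m/s).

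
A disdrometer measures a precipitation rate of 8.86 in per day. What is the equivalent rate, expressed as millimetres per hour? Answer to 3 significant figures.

8.86 in/day × 25.4 mm/in × 0.0416667 day/hour = 9.38 mm/hour.

9.38 mm/hour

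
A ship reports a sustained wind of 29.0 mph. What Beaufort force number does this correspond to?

29.0 mph = 13.0 m/s, which is Beaufort 6 (strong breeze, 10.8–13.8 m/s).

Beaufort force 6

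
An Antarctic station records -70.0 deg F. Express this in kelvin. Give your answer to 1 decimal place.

216.5 K

First to °C: -56.67 °C.
Then to K: 216.5 K.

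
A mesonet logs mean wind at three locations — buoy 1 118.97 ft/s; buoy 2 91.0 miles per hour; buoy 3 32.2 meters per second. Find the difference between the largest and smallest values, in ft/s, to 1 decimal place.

buoy 2: 91.0 mph = 133.467 ft/s.
buoy 3: 32.2 m/s = 105.643 ft/s.
Spread: 133.467 − 105.643 = 27.8 ft/s.

27.8 ft/s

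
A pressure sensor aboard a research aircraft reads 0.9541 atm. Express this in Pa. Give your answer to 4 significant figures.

96670 Pa

1 atm = 101325 Pa, so 0.9541 × 101325 = 96670 Pa.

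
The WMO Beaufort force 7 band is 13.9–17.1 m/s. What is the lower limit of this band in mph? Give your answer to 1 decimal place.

13.9–17.1 m/s × 2.237 = 31.1–38.3 mph.

31.1 mph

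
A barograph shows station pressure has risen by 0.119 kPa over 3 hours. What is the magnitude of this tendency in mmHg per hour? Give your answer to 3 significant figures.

0.119 kPa / 3 h × 7.50062 mmHg/kPa = 0.298 mmHg/h.

0.298 mmHg per hour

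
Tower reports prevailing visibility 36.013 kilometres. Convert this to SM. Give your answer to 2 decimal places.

22.38 SM

1 km = 0.621371 SM, so 36.013 × 0.621371 = 22.38 SM.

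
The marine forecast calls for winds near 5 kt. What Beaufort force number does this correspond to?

5 kt lies in the Beaufort 2 band (light breeze, 4–6 kt).

Beaufort force 2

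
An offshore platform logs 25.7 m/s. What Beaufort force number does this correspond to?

25.7 m/s lies in the Beaufort 10 band (storm, 24.5–28.4 m/s).

Beaufort force 10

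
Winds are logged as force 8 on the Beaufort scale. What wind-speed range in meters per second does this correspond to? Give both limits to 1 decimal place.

Beaufort 8 (gale) spans 17.2–20.7 m/s.

17.2 to 20.7 m/s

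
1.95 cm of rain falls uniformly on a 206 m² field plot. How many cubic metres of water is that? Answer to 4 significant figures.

Depth: 1.95 cm × 10 = 19.5 mm.
1 mm over 1 m² is 1 L, so volume = 19.5 × 206 = 4017 L = 4.017 m³.

4.017 cubic metres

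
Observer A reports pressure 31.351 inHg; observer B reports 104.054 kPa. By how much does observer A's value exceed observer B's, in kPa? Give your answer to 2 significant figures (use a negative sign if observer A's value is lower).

observer A: 31.351 inHg = 106.167 kPa.
Difference: 106.167 − 104.054 = 2.1 kPa.

2.1 kPa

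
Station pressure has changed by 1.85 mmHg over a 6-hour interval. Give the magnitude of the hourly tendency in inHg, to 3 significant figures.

0.0121 inHg per hour

1.85 mmHg / 6 h × 0.0393701 inHg/mmHg = 0.0121 inHg/h.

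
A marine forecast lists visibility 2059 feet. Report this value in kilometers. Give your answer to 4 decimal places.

0.6276 km

1 ft = 0.0003048 km, so 2059 × 0.0003048 = 0.6276 km.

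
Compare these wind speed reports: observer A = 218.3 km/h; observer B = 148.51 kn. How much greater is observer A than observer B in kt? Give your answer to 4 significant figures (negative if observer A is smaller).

-30.64 kt

observer A: 218.3 km/h = 117.8726 kt.
Difference: 117.8726 − 148.5100 = -30.64 kt.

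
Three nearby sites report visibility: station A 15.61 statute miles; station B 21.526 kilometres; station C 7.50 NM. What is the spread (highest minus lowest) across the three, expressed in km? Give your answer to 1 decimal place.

11.2 km

station A: 15.61 SM = 25.122 km.
station C: 7.50 nmi = 13.890 km.
Spread: 25.122 − 13.890 = 11.2 km.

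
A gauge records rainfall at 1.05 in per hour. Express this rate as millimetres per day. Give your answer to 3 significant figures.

640 mm/day

1.05 in/hour × 25.4 mm/in × 24 hour/day = 640 mm/day.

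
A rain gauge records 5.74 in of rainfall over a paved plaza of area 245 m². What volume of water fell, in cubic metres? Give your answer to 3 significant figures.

35.7 cubic metres

Depth: 5.74 in × 25.4 = 145.796 mm.
1 mm over 1 m² is 1 L, so volume = 145.796 × 245 = 35720.02 L = 35.7 m³.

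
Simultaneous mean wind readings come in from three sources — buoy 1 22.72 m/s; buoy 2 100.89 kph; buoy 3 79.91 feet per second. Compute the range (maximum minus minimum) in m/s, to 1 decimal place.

5.3 m/s

buoy 2: 100.89 km/h = 28.025 m/s.
buoy 3: 79.91 ft/s = 24.357 m/s.
Spread: 28.025 − 22.720 = 5.3 m/s.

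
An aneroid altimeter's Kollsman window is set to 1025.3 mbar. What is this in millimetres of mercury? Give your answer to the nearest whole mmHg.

769 mmHg

1 mb = 0.750062 mmHg, so 1025.3 × 0.750062 = 769 mmHg.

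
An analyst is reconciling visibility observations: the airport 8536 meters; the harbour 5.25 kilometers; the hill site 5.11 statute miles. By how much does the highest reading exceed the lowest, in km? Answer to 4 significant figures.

3.286 km

the airport: 8536 m = 8.53600 km.
the hill site: 5.11 SM = 8.22375 km.
Spread: 8.53600 − 5.25000 = 3.286 km.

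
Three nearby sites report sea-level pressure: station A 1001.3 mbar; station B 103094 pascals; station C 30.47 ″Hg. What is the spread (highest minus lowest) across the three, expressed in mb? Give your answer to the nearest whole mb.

31 mb

station B: 103094 Pa = 1030.94 mb.
station C: 30.47 inHg = 1031.83 mb.
Spread: 1031.83 − 1001.30 = 31 mb.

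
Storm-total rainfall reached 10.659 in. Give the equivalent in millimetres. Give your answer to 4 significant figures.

270.7 mm

1 in = 25.4 mm, so 10.659 × 25.4 = 270.7 mm.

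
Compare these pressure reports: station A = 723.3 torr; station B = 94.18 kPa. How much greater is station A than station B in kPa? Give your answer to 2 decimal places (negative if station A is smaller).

2.25 kPa

station A: 723.3 mmHg = 96.4321 kPa.
Difference: 96.4321 − 94.1800 = 2.25 kPa.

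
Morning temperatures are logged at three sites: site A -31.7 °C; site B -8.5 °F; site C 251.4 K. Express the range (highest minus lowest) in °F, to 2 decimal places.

site B: -8.5 °F = -22.500 °C.
site C: 251.4 K = -21.750 °C.
Spread: (-21.750) − (-31.700) = 9.950 °C = 17.91 °F.

17.91 °F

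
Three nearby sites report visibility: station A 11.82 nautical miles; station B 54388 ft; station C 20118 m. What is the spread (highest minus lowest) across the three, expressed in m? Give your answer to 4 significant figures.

station A: 11.82 nmi = 21890.64 m.
station B: 54388 ft = 16577.46 m.
Spread: 21890.64 − 16577.46 = 5313 m.

5313 m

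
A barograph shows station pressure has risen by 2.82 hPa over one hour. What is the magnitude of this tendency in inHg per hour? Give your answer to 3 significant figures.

2.82 hPa / 1 h × 0.02953 inHg/hPa = 0.0833 inHg/h.

0.0833 inHg per hour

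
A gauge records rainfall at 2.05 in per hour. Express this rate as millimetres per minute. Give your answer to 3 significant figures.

0.868 mm/minute

2.05 in/hour × 25.4 mm/in × 0.0166667 hour/minute = 0.868 mm/minute.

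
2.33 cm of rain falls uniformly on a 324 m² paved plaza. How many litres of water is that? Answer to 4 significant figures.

Depth: 2.33 cm × 10 = 23.3 mm.
1 mm over 1 m² is 1 L, so volume = 23.3 × 324 = 7549.2 L ≈ 7549 L.

7549 litres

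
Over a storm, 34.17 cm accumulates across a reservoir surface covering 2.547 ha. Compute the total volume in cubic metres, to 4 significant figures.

8703 cubic metres

Depth: 34.17 cm × 10 = 341.7 mm.
Area: 2.547 ha = 25470 m².
1 mm over 1 m² is 1 L, so volume = 341.7 × 25470 = 8703099 L = 8703 m³.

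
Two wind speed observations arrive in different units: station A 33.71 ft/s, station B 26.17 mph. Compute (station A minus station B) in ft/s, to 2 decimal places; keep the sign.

-4.67 ft/s

station B: 26.17 mph = 38.3827 ft/s.
Difference: 33.7100 − 38.3827 = -4.67 ft/s.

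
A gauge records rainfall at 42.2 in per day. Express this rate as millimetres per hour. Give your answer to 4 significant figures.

42.2 in/day × 25.4 mm/in × 0.0416667 day/hour = 44.66 mm/hour.

44.66 mm/hour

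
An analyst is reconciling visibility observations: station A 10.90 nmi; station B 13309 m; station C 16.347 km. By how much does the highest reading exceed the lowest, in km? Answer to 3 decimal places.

6.878 km

station A: 10.90 nmi = 20.18680 km.
station B: 13309 m = 13.30900 km.
Spread: 20.18680 − 13.30900 = 6.878 km.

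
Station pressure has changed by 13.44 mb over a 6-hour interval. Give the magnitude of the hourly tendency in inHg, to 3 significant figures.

13.44 mb / 6 h × 0.02953 inHg/mb = 0.0661 inHg/h.

0.0661 inHg per hour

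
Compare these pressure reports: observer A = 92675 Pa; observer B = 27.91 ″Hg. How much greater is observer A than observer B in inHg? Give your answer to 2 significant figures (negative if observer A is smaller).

observer A: 92675 Pa = 27.3669 inHg.
Difference: 27.3669 − 27.9100 = -0.54 inHg.

-0.54 inHg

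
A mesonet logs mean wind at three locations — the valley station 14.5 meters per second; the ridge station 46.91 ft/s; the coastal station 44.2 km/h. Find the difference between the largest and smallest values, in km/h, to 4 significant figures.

the valley station: 14.5 m/s = 52.20000 km/h.
the ridge station: 46.91 ft/s = 51.47340 km/h.
Spread: 52.20000 − 44.20000 = 8.000 km/h.

8.000 km/h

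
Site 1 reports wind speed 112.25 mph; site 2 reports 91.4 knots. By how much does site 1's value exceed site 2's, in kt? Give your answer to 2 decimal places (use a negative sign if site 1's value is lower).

site 1: 112.25 mph = 97.5426 kt.
Difference: 97.5426 − 91.4000 = 6.14 kt.

6.14 kt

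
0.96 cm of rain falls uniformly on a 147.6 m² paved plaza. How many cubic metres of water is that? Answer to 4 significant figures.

Depth: 0.96 cm × 10 = 9.6 mm.
1 mm over 1 m² is 1 L, so volume = 9.6 × 147.6 = 1416.96 L = 1.417 m³.

1.417 cubic metres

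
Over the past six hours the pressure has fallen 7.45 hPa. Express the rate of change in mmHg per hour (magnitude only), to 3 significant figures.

0.931 mmHg per hour

7.45 hPa / 6 h × 0.750062 mmHg/hPa = 0.931 mmHg/h.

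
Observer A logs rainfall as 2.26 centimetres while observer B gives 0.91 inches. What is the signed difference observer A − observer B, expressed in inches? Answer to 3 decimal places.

-0.020 in

observer A: 2.26 cm = 0.88976 in.
Difference: 0.88976 − 0.91000 = -0.020 in.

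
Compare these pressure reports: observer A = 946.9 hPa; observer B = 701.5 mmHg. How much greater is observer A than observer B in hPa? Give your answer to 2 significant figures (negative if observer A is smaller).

12 hPa

observer B: 701.5 mmHg = 935.26 hPa.
Difference: 946.90 − 935.26 = 12 hPa.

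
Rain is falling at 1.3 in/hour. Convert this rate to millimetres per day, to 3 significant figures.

1.3 in/hour × 25.4 mm/in × 24 hour/day = 792 mm/day.

792 mm/day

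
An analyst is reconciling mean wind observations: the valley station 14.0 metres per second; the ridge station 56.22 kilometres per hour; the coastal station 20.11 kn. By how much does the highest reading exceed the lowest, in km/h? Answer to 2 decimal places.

the valley station: 14.0 m/s = 50.4000 km/h.
the coastal station: 20.11 kt = 37.2437 km/h.
Spread: 56.2200 − 37.2437 = 18.98 km/h.

18.98 km/h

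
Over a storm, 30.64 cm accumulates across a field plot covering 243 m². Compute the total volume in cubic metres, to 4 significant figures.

Depth: 30.64 cm × 10 = 306.4 mm.
1 mm over 1 m² is 1 L, so volume = 306.4 × 243 = 74455.2 L = 74.46 m³.

74.46 cubic metres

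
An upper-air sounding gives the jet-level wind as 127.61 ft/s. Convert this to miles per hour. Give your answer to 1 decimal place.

87.0 mph

1 ft/s = 0.681818 mph, so 127.61 × 0.681818 = 87.0 mph.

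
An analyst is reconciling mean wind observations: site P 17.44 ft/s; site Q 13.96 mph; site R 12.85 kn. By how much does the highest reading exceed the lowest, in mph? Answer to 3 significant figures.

2.90 mph

site P: 17.44 ft/s = 11.8909 mph.
site R: 12.85 kt = 14.7875 mph.
Spread: 14.7875 − 11.8909 = 2.90 mph.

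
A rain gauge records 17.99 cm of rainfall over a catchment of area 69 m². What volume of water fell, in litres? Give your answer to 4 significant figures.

Depth: 17.99 cm × 10 = 179.9 mm.
1 mm over 1 m² is 1 L, so volume = 179.9 × 69 = 12413.1 L ≈ 12410 L.

12410 litres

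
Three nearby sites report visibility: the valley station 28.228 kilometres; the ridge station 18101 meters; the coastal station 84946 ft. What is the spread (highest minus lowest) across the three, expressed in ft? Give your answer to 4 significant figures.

the valley station: 28.228 km = 92611.55 ft.
the ridge station: 18101 m = 59386.48 ft.
Spread: 92611.55 − 59386.48 = 33230 ft.

33230 ft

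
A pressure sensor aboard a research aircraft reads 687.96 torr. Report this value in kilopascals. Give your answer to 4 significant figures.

1 mmHg = 0.133322 kPa, so 687.96 × 0.133322 = 91.72 kPa.

91.72 kPa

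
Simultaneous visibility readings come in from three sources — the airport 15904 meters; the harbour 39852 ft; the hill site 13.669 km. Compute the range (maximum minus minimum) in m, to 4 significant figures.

the harbour: 39852 ft = 12146.89 m.
the hill site: 13.669 km = 13669.00 m.
Spread: 15904.00 − 12146.89 = 3757 m.

3757 m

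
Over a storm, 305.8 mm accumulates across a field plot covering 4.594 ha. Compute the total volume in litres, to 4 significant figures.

Area: 4.594 ha = 45940 m².
1 mm over 1 m² is 1 L, so volume = 305.8 × 45940 = 14048452 L ≈ 14050000 L.

14050000 litres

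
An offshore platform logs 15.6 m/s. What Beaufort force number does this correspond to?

Beaufort force 7

15.6 m/s lies in the Beaufort 7 band (near gale, 13.9–17.1 m/s).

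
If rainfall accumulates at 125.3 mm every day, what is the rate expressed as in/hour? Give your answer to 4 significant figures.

0.2055 in/hour

125.3 mm/day × 0.0393701 in/mm × 0.0416667 day/hour = 0.2055 in/hour.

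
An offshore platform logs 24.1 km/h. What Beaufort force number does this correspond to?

24.1 km/h = 6.7 m/s, which is Beaufort 4 (moderate breeze, 5.5–7.9 m/s).

Beaufort force 4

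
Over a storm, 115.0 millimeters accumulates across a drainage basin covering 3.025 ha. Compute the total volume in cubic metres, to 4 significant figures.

Area: 3.025 ha = 30250 m².
1 mm over 1 m² is 1 L, so volume = 115 × 30250 = 3478750 L = 3479 m³.

3479 cubic metres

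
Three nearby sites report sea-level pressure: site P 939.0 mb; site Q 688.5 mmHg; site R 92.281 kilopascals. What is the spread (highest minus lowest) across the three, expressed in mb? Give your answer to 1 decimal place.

21.1 mb

site Q: 688.5 mmHg = 917.925 mb.
site R: 92.281 kPa = 922.810 mb.
Spread: 939.000 − 917.925 = 21.1 mb.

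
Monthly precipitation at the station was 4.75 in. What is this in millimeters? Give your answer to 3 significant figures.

1 in = 25.4 mm, so 4.75 × 25.4 = 121 mm.

121 mm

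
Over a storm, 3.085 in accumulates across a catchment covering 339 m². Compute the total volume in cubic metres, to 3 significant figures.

Depth: 3.085 in × 25.4 = 78.359 mm.
1 mm over 1 m² is 1 L, so volume = 78.359 × 339 = 26563.701 L = 26.6 m³.

26.6 cubic metres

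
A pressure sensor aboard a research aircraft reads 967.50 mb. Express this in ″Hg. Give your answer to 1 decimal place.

28.6 inHg

1 mb = 0.02953 inHg, so 967.50 × 0.02953 = 28.6 inHg.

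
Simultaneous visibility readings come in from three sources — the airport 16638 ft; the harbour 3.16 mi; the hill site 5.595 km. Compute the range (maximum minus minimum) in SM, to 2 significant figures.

the airport: 16638 ft = 3.1511 SM.
the hill site: 5.595 km = 3.4766 SM.
Spread: 3.4766 − 3.1511 = 0.33 SM.

0.33 SM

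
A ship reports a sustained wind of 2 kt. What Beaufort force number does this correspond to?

Beaufort force 1

2 kt lies in the Beaufort 1 band (light air, 1–3 kt).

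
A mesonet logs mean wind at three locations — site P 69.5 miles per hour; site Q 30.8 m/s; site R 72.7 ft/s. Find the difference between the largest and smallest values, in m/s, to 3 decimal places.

8.910 m/s

site P: 69.5 mph = 31.06928 m/s.
site R: 72.7 ft/s = 22.15896 m/s.
Spread: 31.06928 − 22.15896 = 8.910 m/s.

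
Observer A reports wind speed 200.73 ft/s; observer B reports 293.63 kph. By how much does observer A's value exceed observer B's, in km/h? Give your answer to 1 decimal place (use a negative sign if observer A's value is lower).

observer A: 200.73 ft/s = 220.257 km/h.
Difference: 220.257 − 293.630 = -73.4 km/h.

-73.4 km/h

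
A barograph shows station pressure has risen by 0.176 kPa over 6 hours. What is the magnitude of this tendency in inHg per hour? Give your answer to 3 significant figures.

0.00866 inHg per hour

0.176 kPa / 6 h × 0.2953 inHg/kPa = 0.00866 inHg/h.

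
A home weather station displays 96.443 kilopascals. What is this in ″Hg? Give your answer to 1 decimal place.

1 kPa = 0.2953 inHg, so 96.443 × 0.2953 = 28.5 inHg.

28.5 inHg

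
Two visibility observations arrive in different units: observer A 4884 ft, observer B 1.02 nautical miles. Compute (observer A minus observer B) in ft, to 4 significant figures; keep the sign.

-1314 ft

observer B: 1.02 nmi = 6197.64 ft.
Difference: 4884.00 − 6197.64 = -1314 ft.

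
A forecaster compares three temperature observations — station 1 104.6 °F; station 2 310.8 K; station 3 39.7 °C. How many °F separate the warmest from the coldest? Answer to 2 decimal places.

4.83 °F

station 1: 104.6 °F = 40.333 °C.
station 2: 310.8 K = 37.650 °C.
Spread: 40.333 − 37.650 = 2.683 °C = 4.83 °F.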